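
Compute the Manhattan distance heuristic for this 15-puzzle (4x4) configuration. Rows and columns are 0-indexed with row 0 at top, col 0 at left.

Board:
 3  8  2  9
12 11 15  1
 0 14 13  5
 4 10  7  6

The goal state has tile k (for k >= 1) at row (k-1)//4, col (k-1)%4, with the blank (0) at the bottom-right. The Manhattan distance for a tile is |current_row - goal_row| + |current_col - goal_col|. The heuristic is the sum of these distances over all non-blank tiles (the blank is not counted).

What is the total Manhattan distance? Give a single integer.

Tile 3: (0,0)->(0,2) = 2
Tile 8: (0,1)->(1,3) = 3
Tile 2: (0,2)->(0,1) = 1
Tile 9: (0,3)->(2,0) = 5
Tile 12: (1,0)->(2,3) = 4
Tile 11: (1,1)->(2,2) = 2
Tile 15: (1,2)->(3,2) = 2
Tile 1: (1,3)->(0,0) = 4
Tile 14: (2,1)->(3,1) = 1
Tile 13: (2,2)->(3,0) = 3
Tile 5: (2,3)->(1,0) = 4
Tile 4: (3,0)->(0,3) = 6
Tile 10: (3,1)->(2,1) = 1
Tile 7: (3,2)->(1,2) = 2
Tile 6: (3,3)->(1,1) = 4
Sum: 2 + 3 + 1 + 5 + 4 + 2 + 2 + 4 + 1 + 3 + 4 + 6 + 1 + 2 + 4 = 44

Answer: 44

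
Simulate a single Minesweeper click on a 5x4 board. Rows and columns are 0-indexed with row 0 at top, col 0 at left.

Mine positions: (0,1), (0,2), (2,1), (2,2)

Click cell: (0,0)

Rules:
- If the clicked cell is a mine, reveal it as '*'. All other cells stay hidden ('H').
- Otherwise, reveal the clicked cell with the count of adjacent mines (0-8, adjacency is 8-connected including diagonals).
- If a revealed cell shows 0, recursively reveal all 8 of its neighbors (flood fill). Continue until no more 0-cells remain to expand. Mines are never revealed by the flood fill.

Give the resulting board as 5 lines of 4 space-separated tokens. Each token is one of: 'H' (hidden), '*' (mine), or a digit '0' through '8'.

1 H H H
H H H H
H H H H
H H H H
H H H H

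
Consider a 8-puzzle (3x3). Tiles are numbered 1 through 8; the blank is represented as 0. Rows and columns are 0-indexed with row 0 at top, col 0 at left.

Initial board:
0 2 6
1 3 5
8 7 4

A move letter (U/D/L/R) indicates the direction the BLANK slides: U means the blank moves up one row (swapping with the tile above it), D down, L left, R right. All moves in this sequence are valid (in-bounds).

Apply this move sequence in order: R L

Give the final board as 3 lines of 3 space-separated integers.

Answer: 0 2 6
1 3 5
8 7 4

Derivation:
After move 1 (R):
2 0 6
1 3 5
8 7 4

After move 2 (L):
0 2 6
1 3 5
8 7 4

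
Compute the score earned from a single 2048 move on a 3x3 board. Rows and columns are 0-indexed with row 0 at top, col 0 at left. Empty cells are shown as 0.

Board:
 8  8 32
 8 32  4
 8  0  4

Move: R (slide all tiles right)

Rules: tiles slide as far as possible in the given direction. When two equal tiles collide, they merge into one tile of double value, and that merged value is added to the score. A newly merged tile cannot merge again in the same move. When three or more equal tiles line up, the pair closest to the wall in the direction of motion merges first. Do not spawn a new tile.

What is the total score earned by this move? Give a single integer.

Slide right:
row 0: [8, 8, 32] -> [0, 16, 32]  score +16 (running 16)
row 1: [8, 32, 4] -> [8, 32, 4]  score +0 (running 16)
row 2: [8, 0, 4] -> [0, 8, 4]  score +0 (running 16)
Board after move:
 0 16 32
 8 32  4
 0  8  4

Answer: 16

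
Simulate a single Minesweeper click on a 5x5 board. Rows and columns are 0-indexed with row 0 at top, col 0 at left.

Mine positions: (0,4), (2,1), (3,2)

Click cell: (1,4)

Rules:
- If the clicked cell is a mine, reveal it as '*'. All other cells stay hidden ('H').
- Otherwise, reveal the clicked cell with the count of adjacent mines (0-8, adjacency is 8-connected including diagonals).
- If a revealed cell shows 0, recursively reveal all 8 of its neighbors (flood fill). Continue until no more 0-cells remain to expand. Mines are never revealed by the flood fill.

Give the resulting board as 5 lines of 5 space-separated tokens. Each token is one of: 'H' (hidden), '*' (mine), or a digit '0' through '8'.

H H H H H
H H H H 1
H H H H H
H H H H H
H H H H H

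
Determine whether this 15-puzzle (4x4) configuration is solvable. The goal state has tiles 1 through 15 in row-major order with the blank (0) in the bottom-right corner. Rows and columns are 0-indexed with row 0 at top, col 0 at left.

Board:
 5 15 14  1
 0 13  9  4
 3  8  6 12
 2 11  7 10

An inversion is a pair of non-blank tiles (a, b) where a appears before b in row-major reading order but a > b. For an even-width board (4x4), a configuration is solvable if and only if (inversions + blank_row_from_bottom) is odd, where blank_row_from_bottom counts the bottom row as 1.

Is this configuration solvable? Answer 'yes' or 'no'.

Answer: yes

Derivation:
Inversions: 58
Blank is in row 1 (0-indexed from top), which is row 3 counting from the bottom (bottom = 1).
58 + 3 = 61, which is odd, so the puzzle is solvable.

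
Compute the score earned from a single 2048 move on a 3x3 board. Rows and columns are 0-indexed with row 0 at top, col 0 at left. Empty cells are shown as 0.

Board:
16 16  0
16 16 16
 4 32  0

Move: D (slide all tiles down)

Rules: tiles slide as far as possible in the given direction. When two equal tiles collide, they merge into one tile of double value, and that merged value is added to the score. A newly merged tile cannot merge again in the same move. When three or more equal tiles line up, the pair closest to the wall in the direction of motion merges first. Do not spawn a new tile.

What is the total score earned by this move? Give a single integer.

Slide down:
col 0: [16, 16, 4] -> [0, 32, 4]  score +32 (running 32)
col 1: [16, 16, 32] -> [0, 32, 32]  score +32 (running 64)
col 2: [0, 16, 0] -> [0, 0, 16]  score +0 (running 64)
Board after move:
 0  0  0
32 32  0
 4 32 16

Answer: 64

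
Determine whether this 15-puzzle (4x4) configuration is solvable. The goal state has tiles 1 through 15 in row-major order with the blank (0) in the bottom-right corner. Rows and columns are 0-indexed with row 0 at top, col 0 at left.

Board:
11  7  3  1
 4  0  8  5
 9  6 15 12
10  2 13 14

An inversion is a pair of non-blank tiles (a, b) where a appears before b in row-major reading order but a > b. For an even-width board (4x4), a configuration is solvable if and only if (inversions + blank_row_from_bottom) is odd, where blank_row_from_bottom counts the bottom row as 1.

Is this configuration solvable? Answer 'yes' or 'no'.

Answer: yes

Derivation:
Inversions: 34
Blank is in row 1 (0-indexed from top), which is row 3 counting from the bottom (bottom = 1).
34 + 3 = 37, which is odd, so the puzzle is solvable.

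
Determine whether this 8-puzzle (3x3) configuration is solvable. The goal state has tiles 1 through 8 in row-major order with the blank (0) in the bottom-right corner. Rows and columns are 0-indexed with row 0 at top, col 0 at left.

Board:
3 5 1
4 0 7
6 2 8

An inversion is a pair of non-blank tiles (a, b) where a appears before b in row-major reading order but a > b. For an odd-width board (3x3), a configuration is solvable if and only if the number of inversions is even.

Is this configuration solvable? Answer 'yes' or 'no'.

Answer: no

Derivation:
Inversions (pairs i<j in row-major order where tile[i] > tile[j] > 0): 9
9 is odd, so the puzzle is not solvable.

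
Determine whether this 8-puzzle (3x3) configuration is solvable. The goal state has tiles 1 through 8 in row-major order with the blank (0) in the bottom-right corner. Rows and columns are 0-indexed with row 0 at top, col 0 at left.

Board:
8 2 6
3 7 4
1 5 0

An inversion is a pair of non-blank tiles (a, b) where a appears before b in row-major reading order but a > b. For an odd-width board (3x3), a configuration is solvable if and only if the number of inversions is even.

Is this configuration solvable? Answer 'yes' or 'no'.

Inversions (pairs i<j in row-major order where tile[i] > tile[j] > 0): 17
17 is odd, so the puzzle is not solvable.

Answer: no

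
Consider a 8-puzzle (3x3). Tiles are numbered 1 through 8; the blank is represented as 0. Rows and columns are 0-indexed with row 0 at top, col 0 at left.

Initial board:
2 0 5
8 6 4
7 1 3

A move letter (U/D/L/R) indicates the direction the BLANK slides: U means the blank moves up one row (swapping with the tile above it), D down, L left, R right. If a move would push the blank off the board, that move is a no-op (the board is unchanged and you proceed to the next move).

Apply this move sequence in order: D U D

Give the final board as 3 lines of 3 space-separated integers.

Answer: 2 6 5
8 0 4
7 1 3

Derivation:
After move 1 (D):
2 6 5
8 0 4
7 1 3

After move 2 (U):
2 0 5
8 6 4
7 1 3

After move 3 (D):
2 6 5
8 0 4
7 1 3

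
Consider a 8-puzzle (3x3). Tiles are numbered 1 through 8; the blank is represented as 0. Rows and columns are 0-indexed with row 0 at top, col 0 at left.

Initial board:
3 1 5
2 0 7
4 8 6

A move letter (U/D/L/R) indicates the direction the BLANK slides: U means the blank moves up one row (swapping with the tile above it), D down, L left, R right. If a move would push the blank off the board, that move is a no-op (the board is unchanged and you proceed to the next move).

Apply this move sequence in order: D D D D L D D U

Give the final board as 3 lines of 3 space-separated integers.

Answer: 3 1 5
0 8 7
2 4 6

Derivation:
After move 1 (D):
3 1 5
2 8 7
4 0 6

After move 2 (D):
3 1 5
2 8 7
4 0 6

After move 3 (D):
3 1 5
2 8 7
4 0 6

After move 4 (D):
3 1 5
2 8 7
4 0 6

After move 5 (L):
3 1 5
2 8 7
0 4 6

After move 6 (D):
3 1 5
2 8 7
0 4 6

After move 7 (D):
3 1 5
2 8 7
0 4 6

After move 8 (U):
3 1 5
0 8 7
2 4 6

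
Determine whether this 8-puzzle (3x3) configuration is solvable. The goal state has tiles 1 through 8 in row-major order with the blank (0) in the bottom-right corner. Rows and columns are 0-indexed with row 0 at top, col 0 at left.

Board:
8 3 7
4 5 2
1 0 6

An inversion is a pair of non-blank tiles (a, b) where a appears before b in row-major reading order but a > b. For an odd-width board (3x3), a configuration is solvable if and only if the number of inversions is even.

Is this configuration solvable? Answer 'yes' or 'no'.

Answer: no

Derivation:
Inversions (pairs i<j in row-major order where tile[i] > tile[j] > 0): 19
19 is odd, so the puzzle is not solvable.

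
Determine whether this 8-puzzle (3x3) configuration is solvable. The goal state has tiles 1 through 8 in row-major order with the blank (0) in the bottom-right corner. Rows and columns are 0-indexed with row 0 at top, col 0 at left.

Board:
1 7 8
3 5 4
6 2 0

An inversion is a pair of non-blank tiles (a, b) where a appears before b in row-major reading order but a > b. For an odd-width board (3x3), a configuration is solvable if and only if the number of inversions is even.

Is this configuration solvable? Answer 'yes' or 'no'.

Inversions (pairs i<j in row-major order where tile[i] > tile[j] > 0): 15
15 is odd, so the puzzle is not solvable.

Answer: no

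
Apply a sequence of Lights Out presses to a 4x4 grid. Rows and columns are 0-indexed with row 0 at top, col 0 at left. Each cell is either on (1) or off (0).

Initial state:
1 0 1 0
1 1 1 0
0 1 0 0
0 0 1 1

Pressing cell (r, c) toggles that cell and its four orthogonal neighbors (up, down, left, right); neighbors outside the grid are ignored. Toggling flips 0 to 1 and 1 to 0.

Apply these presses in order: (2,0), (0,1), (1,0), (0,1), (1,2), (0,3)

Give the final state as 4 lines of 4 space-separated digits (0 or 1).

Answer: 0 0 1 1
1 1 0 0
0 0 1 0
1 0 1 1

Derivation:
After press 1 at (2,0):
1 0 1 0
0 1 1 0
1 0 0 0
1 0 1 1

After press 2 at (0,1):
0 1 0 0
0 0 1 0
1 0 0 0
1 0 1 1

After press 3 at (1,0):
1 1 0 0
1 1 1 0
0 0 0 0
1 0 1 1

After press 4 at (0,1):
0 0 1 0
1 0 1 0
0 0 0 0
1 0 1 1

After press 5 at (1,2):
0 0 0 0
1 1 0 1
0 0 1 0
1 0 1 1

After press 6 at (0,3):
0 0 1 1
1 1 0 0
0 0 1 0
1 0 1 1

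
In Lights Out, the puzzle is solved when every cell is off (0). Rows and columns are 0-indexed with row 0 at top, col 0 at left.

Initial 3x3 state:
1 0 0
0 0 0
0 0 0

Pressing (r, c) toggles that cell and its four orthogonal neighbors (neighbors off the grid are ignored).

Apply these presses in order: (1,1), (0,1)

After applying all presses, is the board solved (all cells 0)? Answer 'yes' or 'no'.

Answer: no

Derivation:
After press 1 at (1,1):
1 1 0
1 1 1
0 1 0

After press 2 at (0,1):
0 0 1
1 0 1
0 1 0

Lights still on: 4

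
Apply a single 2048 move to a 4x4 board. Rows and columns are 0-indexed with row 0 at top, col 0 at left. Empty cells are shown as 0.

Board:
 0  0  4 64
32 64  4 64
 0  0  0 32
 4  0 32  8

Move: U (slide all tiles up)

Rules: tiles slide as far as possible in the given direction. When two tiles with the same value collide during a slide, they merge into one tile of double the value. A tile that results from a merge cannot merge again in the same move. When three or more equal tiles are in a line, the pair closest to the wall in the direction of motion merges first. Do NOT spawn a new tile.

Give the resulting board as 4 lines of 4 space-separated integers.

Answer:  32  64   8 128
  4   0  32  32
  0   0   0   8
  0   0   0   0

Derivation:
Slide up:
col 0: [0, 32, 0, 4] -> [32, 4, 0, 0]
col 1: [0, 64, 0, 0] -> [64, 0, 0, 0]
col 2: [4, 4, 0, 32] -> [8, 32, 0, 0]
col 3: [64, 64, 32, 8] -> [128, 32, 8, 0]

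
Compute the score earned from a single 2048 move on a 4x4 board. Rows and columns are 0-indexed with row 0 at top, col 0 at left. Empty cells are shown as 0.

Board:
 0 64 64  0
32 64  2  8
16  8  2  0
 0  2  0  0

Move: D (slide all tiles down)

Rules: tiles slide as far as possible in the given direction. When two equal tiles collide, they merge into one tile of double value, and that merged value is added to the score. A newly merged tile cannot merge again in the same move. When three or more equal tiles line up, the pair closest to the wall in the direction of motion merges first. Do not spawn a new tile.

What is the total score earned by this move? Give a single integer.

Slide down:
col 0: [0, 32, 16, 0] -> [0, 0, 32, 16]  score +0 (running 0)
col 1: [64, 64, 8, 2] -> [0, 128, 8, 2]  score +128 (running 128)
col 2: [64, 2, 2, 0] -> [0, 0, 64, 4]  score +4 (running 132)
col 3: [0, 8, 0, 0] -> [0, 0, 0, 8]  score +0 (running 132)
Board after move:
  0   0   0   0
  0 128   0   0
 32   8  64   0
 16   2   4   8

Answer: 132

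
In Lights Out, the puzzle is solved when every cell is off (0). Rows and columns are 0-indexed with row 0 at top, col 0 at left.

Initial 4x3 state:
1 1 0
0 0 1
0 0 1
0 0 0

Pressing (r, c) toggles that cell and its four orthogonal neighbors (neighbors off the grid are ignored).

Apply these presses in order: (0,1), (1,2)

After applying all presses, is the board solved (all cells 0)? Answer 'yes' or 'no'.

After press 1 at (0,1):
0 0 1
0 1 1
0 0 1
0 0 0

After press 2 at (1,2):
0 0 0
0 0 0
0 0 0
0 0 0

Lights still on: 0

Answer: yes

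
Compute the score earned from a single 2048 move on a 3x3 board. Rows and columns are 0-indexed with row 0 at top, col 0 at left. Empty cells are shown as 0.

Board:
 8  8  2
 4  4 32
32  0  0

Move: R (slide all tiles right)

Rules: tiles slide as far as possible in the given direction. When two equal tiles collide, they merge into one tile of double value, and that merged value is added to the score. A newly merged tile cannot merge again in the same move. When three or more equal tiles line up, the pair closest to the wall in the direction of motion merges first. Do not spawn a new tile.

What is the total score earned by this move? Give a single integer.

Slide right:
row 0: [8, 8, 2] -> [0, 16, 2]  score +16 (running 16)
row 1: [4, 4, 32] -> [0, 8, 32]  score +8 (running 24)
row 2: [32, 0, 0] -> [0, 0, 32]  score +0 (running 24)
Board after move:
 0 16  2
 0  8 32
 0  0 32

Answer: 24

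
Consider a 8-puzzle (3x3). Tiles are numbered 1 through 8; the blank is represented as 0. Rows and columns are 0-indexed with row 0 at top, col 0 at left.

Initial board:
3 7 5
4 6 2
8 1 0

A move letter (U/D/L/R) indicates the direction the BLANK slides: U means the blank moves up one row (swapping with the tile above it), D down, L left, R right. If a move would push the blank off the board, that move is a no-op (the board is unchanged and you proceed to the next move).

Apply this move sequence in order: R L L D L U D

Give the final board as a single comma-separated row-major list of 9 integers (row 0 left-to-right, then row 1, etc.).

Answer: 3, 7, 5, 4, 6, 2, 0, 8, 1

Derivation:
After move 1 (R):
3 7 5
4 6 2
8 1 0

After move 2 (L):
3 7 5
4 6 2
8 0 1

After move 3 (L):
3 7 5
4 6 2
0 8 1

After move 4 (D):
3 7 5
4 6 2
0 8 1

After move 5 (L):
3 7 5
4 6 2
0 8 1

After move 6 (U):
3 7 5
0 6 2
4 8 1

After move 7 (D):
3 7 5
4 6 2
0 8 1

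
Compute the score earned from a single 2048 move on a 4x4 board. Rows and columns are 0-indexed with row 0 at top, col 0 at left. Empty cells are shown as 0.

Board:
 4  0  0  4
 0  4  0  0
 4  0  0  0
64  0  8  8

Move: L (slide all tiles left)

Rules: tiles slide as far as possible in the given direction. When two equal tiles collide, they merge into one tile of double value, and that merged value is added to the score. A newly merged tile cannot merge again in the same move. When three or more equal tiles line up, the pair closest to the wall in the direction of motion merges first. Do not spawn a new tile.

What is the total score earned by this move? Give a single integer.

Answer: 24

Derivation:
Slide left:
row 0: [4, 0, 0, 4] -> [8, 0, 0, 0]  score +8 (running 8)
row 1: [0, 4, 0, 0] -> [4, 0, 0, 0]  score +0 (running 8)
row 2: [4, 0, 0, 0] -> [4, 0, 0, 0]  score +0 (running 8)
row 3: [64, 0, 8, 8] -> [64, 16, 0, 0]  score +16 (running 24)
Board after move:
 8  0  0  0
 4  0  0  0
 4  0  0  0
64 16  0  0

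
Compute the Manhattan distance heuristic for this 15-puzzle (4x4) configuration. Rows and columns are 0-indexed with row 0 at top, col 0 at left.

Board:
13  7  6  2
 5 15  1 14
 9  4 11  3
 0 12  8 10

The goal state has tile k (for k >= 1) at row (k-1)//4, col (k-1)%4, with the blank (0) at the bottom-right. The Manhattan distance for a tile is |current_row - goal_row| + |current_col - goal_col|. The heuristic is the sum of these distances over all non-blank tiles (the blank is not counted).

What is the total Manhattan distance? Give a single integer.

Tile 13: (0,0)->(3,0) = 3
Tile 7: (0,1)->(1,2) = 2
Tile 6: (0,2)->(1,1) = 2
Tile 2: (0,3)->(0,1) = 2
Tile 5: (1,0)->(1,0) = 0
Tile 15: (1,1)->(3,2) = 3
Tile 1: (1,2)->(0,0) = 3
Tile 14: (1,3)->(3,1) = 4
Tile 9: (2,0)->(2,0) = 0
Tile 4: (2,1)->(0,3) = 4
Tile 11: (2,2)->(2,2) = 0
Tile 3: (2,3)->(0,2) = 3
Tile 12: (3,1)->(2,3) = 3
Tile 8: (3,2)->(1,3) = 3
Tile 10: (3,3)->(2,1) = 3
Sum: 3 + 2 + 2 + 2 + 0 + 3 + 3 + 4 + 0 + 4 + 0 + 3 + 3 + 3 + 3 = 35

Answer: 35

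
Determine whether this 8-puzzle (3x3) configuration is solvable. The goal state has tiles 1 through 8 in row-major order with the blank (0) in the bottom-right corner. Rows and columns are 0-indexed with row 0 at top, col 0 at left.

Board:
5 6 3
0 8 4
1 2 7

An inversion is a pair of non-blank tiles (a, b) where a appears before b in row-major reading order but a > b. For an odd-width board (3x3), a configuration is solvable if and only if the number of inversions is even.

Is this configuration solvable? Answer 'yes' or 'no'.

Answer: yes

Derivation:
Inversions (pairs i<j in row-major order where tile[i] > tile[j] > 0): 16
16 is even, so the puzzle is solvable.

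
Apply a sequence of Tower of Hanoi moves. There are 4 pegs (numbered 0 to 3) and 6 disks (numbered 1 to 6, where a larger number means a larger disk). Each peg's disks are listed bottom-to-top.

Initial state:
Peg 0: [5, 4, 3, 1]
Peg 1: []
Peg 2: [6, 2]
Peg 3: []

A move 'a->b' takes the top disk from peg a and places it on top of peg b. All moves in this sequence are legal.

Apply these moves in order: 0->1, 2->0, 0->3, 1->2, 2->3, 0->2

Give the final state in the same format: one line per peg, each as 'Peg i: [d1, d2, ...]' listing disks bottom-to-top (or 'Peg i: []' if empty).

After move 1 (0->1):
Peg 0: [5, 4, 3]
Peg 1: [1]
Peg 2: [6, 2]
Peg 3: []

After move 2 (2->0):
Peg 0: [5, 4, 3, 2]
Peg 1: [1]
Peg 2: [6]
Peg 3: []

After move 3 (0->3):
Peg 0: [5, 4, 3]
Peg 1: [1]
Peg 2: [6]
Peg 3: [2]

After move 4 (1->2):
Peg 0: [5, 4, 3]
Peg 1: []
Peg 2: [6, 1]
Peg 3: [2]

After move 5 (2->3):
Peg 0: [5, 4, 3]
Peg 1: []
Peg 2: [6]
Peg 3: [2, 1]

After move 6 (0->2):
Peg 0: [5, 4]
Peg 1: []
Peg 2: [6, 3]
Peg 3: [2, 1]

Answer: Peg 0: [5, 4]
Peg 1: []
Peg 2: [6, 3]
Peg 3: [2, 1]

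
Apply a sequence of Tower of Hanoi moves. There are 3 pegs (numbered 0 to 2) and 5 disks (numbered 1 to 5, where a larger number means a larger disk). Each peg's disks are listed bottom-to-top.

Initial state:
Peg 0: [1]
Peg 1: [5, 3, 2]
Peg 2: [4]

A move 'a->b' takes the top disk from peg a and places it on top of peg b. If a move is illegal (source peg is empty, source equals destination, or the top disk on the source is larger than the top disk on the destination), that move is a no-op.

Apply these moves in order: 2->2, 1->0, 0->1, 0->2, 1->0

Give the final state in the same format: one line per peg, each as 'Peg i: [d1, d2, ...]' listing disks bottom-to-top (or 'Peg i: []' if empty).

Answer: Peg 0: [1]
Peg 1: [5, 3, 2]
Peg 2: [4]

Derivation:
After move 1 (2->2):
Peg 0: [1]
Peg 1: [5, 3, 2]
Peg 2: [4]

After move 2 (1->0):
Peg 0: [1]
Peg 1: [5, 3, 2]
Peg 2: [4]

After move 3 (0->1):
Peg 0: []
Peg 1: [5, 3, 2, 1]
Peg 2: [4]

After move 4 (0->2):
Peg 0: []
Peg 1: [5, 3, 2, 1]
Peg 2: [4]

After move 5 (1->0):
Peg 0: [1]
Peg 1: [5, 3, 2]
Peg 2: [4]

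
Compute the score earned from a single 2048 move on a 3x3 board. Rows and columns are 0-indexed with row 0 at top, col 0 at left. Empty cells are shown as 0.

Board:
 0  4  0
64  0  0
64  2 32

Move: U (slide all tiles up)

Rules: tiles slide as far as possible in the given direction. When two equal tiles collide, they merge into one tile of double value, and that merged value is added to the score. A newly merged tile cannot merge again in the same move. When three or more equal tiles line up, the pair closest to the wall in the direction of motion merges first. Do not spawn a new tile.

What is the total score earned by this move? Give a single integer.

Slide up:
col 0: [0, 64, 64] -> [128, 0, 0]  score +128 (running 128)
col 1: [4, 0, 2] -> [4, 2, 0]  score +0 (running 128)
col 2: [0, 0, 32] -> [32, 0, 0]  score +0 (running 128)
Board after move:
128   4  32
  0   2   0
  0   0   0

Answer: 128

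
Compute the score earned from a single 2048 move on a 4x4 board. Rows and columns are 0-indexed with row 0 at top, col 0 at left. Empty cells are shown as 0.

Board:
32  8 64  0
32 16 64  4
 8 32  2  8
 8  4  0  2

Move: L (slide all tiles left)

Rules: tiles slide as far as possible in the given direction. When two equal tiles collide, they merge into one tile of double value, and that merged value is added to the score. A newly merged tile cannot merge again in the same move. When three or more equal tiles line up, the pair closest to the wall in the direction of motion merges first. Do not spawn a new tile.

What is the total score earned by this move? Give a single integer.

Slide left:
row 0: [32, 8, 64, 0] -> [32, 8, 64, 0]  score +0 (running 0)
row 1: [32, 16, 64, 4] -> [32, 16, 64, 4]  score +0 (running 0)
row 2: [8, 32, 2, 8] -> [8, 32, 2, 8]  score +0 (running 0)
row 3: [8, 4, 0, 2] -> [8, 4, 2, 0]  score +0 (running 0)
Board after move:
32  8 64  0
32 16 64  4
 8 32  2  8
 8  4  2  0

Answer: 0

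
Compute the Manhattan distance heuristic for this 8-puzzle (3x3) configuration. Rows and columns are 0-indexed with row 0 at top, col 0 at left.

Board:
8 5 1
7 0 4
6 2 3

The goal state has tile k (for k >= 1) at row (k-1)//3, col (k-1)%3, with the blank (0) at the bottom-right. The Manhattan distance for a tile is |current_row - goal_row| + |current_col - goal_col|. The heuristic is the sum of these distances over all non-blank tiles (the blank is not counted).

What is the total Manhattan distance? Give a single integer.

Tile 8: (0,0)->(2,1) = 3
Tile 5: (0,1)->(1,1) = 1
Tile 1: (0,2)->(0,0) = 2
Tile 7: (1,0)->(2,0) = 1
Tile 4: (1,2)->(1,0) = 2
Tile 6: (2,0)->(1,2) = 3
Tile 2: (2,1)->(0,1) = 2
Tile 3: (2,2)->(0,2) = 2
Sum: 3 + 1 + 2 + 1 + 2 + 3 + 2 + 2 = 16

Answer: 16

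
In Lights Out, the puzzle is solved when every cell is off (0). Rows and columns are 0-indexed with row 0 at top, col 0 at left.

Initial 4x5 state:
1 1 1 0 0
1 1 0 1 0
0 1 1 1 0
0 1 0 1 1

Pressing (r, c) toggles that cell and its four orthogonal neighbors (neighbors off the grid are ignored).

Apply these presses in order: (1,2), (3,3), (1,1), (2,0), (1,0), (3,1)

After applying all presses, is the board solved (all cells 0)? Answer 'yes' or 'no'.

Answer: yes

Derivation:
After press 1 at (1,2):
1 1 0 0 0
1 0 1 0 0
0 1 0 1 0
0 1 0 1 1

After press 2 at (3,3):
1 1 0 0 0
1 0 1 0 0
0 1 0 0 0
0 1 1 0 0

After press 3 at (1,1):
1 0 0 0 0
0 1 0 0 0
0 0 0 0 0
0 1 1 0 0

After press 4 at (2,0):
1 0 0 0 0
1 1 0 0 0
1 1 0 0 0
1 1 1 0 0

After press 5 at (1,0):
0 0 0 0 0
0 0 0 0 0
0 1 0 0 0
1 1 1 0 0

After press 6 at (3,1):
0 0 0 0 0
0 0 0 0 0
0 0 0 0 0
0 0 0 0 0

Lights still on: 0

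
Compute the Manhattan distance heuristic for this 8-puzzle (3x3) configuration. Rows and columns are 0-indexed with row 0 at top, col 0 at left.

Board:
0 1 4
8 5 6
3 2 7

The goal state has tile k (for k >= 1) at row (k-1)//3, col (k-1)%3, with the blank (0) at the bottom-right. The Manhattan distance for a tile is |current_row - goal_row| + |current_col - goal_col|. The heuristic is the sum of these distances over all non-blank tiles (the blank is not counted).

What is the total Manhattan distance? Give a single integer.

Answer: 14

Derivation:
Tile 1: at (0,1), goal (0,0), distance |0-0|+|1-0| = 1
Tile 4: at (0,2), goal (1,0), distance |0-1|+|2-0| = 3
Tile 8: at (1,0), goal (2,1), distance |1-2|+|0-1| = 2
Tile 5: at (1,1), goal (1,1), distance |1-1|+|1-1| = 0
Tile 6: at (1,2), goal (1,2), distance |1-1|+|2-2| = 0
Tile 3: at (2,0), goal (0,2), distance |2-0|+|0-2| = 4
Tile 2: at (2,1), goal (0,1), distance |2-0|+|1-1| = 2
Tile 7: at (2,2), goal (2,0), distance |2-2|+|2-0| = 2
Sum: 1 + 3 + 2 + 0 + 0 + 4 + 2 + 2 = 14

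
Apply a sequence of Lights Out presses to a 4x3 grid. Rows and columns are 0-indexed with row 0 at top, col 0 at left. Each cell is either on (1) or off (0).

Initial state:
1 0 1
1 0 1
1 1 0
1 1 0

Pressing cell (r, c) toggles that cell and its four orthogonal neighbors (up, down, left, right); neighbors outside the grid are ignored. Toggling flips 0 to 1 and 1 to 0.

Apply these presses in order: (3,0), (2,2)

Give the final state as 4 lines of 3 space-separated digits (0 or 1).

Answer: 1 0 1
1 0 0
0 0 1
0 0 1

Derivation:
After press 1 at (3,0):
1 0 1
1 0 1
0 1 0
0 0 0

After press 2 at (2,2):
1 0 1
1 0 0
0 0 1
0 0 1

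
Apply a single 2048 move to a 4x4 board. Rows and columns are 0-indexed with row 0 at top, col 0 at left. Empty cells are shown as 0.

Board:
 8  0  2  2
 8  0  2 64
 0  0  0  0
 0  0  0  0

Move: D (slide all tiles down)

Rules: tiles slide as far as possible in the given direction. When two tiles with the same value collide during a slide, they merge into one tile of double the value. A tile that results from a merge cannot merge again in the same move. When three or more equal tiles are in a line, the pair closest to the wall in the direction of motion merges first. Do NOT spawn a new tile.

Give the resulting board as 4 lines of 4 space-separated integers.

Answer:  0  0  0  0
 0  0  0  0
 0  0  0  2
16  0  4 64

Derivation:
Slide down:
col 0: [8, 8, 0, 0] -> [0, 0, 0, 16]
col 1: [0, 0, 0, 0] -> [0, 0, 0, 0]
col 2: [2, 2, 0, 0] -> [0, 0, 0, 4]
col 3: [2, 64, 0, 0] -> [0, 0, 2, 64]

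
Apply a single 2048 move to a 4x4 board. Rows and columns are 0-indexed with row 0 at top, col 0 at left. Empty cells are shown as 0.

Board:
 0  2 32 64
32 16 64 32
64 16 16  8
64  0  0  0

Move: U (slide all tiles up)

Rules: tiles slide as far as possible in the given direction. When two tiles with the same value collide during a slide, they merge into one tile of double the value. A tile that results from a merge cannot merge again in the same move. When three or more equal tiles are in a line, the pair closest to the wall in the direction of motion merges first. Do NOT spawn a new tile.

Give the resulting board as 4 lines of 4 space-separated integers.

Answer:  32   2  32  64
128  32  64  32
  0   0  16   8
  0   0   0   0

Derivation:
Slide up:
col 0: [0, 32, 64, 64] -> [32, 128, 0, 0]
col 1: [2, 16, 16, 0] -> [2, 32, 0, 0]
col 2: [32, 64, 16, 0] -> [32, 64, 16, 0]
col 3: [64, 32, 8, 0] -> [64, 32, 8, 0]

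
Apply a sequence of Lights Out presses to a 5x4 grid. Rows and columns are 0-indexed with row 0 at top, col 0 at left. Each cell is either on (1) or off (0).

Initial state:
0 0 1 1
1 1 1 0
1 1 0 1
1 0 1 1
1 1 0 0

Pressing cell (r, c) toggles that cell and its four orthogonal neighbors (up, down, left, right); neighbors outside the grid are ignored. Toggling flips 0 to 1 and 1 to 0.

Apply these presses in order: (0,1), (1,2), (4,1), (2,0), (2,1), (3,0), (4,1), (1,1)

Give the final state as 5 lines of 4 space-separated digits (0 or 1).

Answer: 1 0 1 1
1 1 1 1
0 0 0 1
1 0 1 1
0 1 0 0

Derivation:
After press 1 at (0,1):
1 1 0 1
1 0 1 0
1 1 0 1
1 0 1 1
1 1 0 0

After press 2 at (1,2):
1 1 1 1
1 1 0 1
1 1 1 1
1 0 1 1
1 1 0 0

After press 3 at (4,1):
1 1 1 1
1 1 0 1
1 1 1 1
1 1 1 1
0 0 1 0

After press 4 at (2,0):
1 1 1 1
0 1 0 1
0 0 1 1
0 1 1 1
0 0 1 0

After press 5 at (2,1):
1 1 1 1
0 0 0 1
1 1 0 1
0 0 1 1
0 0 1 0

After press 6 at (3,0):
1 1 1 1
0 0 0 1
0 1 0 1
1 1 1 1
1 0 1 0

After press 7 at (4,1):
1 1 1 1
0 0 0 1
0 1 0 1
1 0 1 1
0 1 0 0

After press 8 at (1,1):
1 0 1 1
1 1 1 1
0 0 0 1
1 0 1 1
0 1 0 0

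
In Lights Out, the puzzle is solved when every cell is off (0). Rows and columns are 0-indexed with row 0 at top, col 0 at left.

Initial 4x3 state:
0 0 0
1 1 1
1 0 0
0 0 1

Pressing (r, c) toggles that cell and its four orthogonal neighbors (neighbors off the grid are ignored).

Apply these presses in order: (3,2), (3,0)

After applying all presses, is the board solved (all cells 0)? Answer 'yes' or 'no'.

Answer: no

Derivation:
After press 1 at (3,2):
0 0 0
1 1 1
1 0 1
0 1 0

After press 2 at (3,0):
0 0 0
1 1 1
0 0 1
1 0 0

Lights still on: 5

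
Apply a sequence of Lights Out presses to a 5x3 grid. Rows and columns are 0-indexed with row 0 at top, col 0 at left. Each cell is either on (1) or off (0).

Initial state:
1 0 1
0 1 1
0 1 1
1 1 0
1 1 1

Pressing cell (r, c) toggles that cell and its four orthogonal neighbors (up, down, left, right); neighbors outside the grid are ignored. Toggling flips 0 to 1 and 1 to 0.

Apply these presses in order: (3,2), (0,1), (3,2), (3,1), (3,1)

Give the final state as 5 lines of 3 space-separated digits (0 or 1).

After press 1 at (3,2):
1 0 1
0 1 1
0 1 0
1 0 1
1 1 0

After press 2 at (0,1):
0 1 0
0 0 1
0 1 0
1 0 1
1 1 0

After press 3 at (3,2):
0 1 0
0 0 1
0 1 1
1 1 0
1 1 1

After press 4 at (3,1):
0 1 0
0 0 1
0 0 1
0 0 1
1 0 1

After press 5 at (3,1):
0 1 0
0 0 1
0 1 1
1 1 0
1 1 1

Answer: 0 1 0
0 0 1
0 1 1
1 1 0
1 1 1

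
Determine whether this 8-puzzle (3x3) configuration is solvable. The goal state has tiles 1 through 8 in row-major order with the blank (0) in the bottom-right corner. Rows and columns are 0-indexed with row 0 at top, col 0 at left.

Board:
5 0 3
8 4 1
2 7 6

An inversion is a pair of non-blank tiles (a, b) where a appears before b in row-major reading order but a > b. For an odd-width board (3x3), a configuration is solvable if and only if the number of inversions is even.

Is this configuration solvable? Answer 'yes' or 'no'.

Answer: yes

Derivation:
Inversions (pairs i<j in row-major order where tile[i] > tile[j] > 0): 14
14 is even, so the puzzle is solvable.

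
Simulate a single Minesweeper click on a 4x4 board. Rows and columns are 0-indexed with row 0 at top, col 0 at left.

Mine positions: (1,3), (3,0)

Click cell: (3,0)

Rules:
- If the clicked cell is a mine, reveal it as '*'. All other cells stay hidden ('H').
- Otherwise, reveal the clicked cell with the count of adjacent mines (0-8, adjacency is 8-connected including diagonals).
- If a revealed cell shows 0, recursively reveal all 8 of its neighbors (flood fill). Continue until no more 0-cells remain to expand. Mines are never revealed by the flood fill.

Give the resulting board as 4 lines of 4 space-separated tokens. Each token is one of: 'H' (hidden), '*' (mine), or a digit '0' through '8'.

H H H H
H H H H
H H H H
* H H H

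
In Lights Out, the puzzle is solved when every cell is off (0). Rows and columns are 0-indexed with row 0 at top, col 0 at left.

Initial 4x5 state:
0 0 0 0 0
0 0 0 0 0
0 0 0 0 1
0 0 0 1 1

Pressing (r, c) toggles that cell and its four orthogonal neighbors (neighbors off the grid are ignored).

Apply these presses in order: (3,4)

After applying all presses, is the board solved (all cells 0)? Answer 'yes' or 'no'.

Answer: yes

Derivation:
After press 1 at (3,4):
0 0 0 0 0
0 0 0 0 0
0 0 0 0 0
0 0 0 0 0

Lights still on: 0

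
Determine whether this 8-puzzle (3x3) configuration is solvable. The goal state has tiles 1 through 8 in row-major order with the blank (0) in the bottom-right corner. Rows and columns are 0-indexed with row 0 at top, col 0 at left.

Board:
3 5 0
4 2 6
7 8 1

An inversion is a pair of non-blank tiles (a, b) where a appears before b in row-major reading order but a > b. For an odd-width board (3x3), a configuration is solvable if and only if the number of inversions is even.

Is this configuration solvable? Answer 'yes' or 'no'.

Inversions (pairs i<j in row-major order where tile[i] > tile[j] > 0): 11
11 is odd, so the puzzle is not solvable.

Answer: no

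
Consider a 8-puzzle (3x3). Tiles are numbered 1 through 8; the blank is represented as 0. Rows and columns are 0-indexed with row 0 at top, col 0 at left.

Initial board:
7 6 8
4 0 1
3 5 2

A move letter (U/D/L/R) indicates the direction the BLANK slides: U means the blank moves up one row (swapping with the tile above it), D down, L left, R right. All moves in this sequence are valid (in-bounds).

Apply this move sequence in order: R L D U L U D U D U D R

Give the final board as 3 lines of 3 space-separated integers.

After move 1 (R):
7 6 8
4 1 0
3 5 2

After move 2 (L):
7 6 8
4 0 1
3 5 2

After move 3 (D):
7 6 8
4 5 1
3 0 2

After move 4 (U):
7 6 8
4 0 1
3 5 2

After move 5 (L):
7 6 8
0 4 1
3 5 2

After move 6 (U):
0 6 8
7 4 1
3 5 2

After move 7 (D):
7 6 8
0 4 1
3 5 2

After move 8 (U):
0 6 8
7 4 1
3 5 2

After move 9 (D):
7 6 8
0 4 1
3 5 2

After move 10 (U):
0 6 8
7 4 1
3 5 2

After move 11 (D):
7 6 8
0 4 1
3 5 2

After move 12 (R):
7 6 8
4 0 1
3 5 2

Answer: 7 6 8
4 0 1
3 5 2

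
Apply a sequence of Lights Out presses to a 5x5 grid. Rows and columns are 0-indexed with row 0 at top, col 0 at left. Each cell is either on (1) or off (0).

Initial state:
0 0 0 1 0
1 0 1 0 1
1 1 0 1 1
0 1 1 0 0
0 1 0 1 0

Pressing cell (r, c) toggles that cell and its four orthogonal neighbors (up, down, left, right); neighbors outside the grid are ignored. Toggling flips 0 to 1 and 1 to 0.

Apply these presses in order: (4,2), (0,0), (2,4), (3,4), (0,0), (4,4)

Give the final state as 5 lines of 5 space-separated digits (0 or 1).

Answer: 0 0 0 1 0
1 0 1 0 0
1 1 0 0 1
0 1 0 1 1
0 0 1 1 0

Derivation:
After press 1 at (4,2):
0 0 0 1 0
1 0 1 0 1
1 1 0 1 1
0 1 0 0 0
0 0 1 0 0

After press 2 at (0,0):
1 1 0 1 0
0 0 1 0 1
1 1 0 1 1
0 1 0 0 0
0 0 1 0 0

After press 3 at (2,4):
1 1 0 1 0
0 0 1 0 0
1 1 0 0 0
0 1 0 0 1
0 0 1 0 0

After press 4 at (3,4):
1 1 0 1 0
0 0 1 0 0
1 1 0 0 1
0 1 0 1 0
0 0 1 0 1

After press 5 at (0,0):
0 0 0 1 0
1 0 1 0 0
1 1 0 0 1
0 1 0 1 0
0 0 1 0 1

After press 6 at (4,4):
0 0 0 1 0
1 0 1 0 0
1 1 0 0 1
0 1 0 1 1
0 0 1 1 0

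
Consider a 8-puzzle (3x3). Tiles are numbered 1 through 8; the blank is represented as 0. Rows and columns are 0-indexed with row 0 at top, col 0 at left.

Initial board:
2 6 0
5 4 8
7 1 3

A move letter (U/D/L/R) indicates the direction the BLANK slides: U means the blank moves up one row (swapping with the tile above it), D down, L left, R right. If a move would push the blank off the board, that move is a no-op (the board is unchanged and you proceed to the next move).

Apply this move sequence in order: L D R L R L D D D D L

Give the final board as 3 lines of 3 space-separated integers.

Answer: 2 4 6
5 1 8
0 7 3

Derivation:
After move 1 (L):
2 0 6
5 4 8
7 1 3

After move 2 (D):
2 4 6
5 0 8
7 1 3

After move 3 (R):
2 4 6
5 8 0
7 1 3

After move 4 (L):
2 4 6
5 0 8
7 1 3

After move 5 (R):
2 4 6
5 8 0
7 1 3

After move 6 (L):
2 4 6
5 0 8
7 1 3

After move 7 (D):
2 4 6
5 1 8
7 0 3

After move 8 (D):
2 4 6
5 1 8
7 0 3

After move 9 (D):
2 4 6
5 1 8
7 0 3

After move 10 (D):
2 4 6
5 1 8
7 0 3

After move 11 (L):
2 4 6
5 1 8
0 7 3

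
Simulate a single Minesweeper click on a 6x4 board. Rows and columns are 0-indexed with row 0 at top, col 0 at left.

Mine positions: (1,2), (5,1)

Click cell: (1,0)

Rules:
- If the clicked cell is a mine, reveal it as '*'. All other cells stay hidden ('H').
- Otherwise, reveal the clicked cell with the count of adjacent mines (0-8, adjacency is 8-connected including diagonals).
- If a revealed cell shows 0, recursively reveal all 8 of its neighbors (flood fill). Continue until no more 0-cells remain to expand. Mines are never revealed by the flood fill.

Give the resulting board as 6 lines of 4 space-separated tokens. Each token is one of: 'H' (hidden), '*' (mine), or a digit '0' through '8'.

0 1 H H
0 1 H H
0 1 1 1
0 0 0 0
1 1 1 0
H H 1 0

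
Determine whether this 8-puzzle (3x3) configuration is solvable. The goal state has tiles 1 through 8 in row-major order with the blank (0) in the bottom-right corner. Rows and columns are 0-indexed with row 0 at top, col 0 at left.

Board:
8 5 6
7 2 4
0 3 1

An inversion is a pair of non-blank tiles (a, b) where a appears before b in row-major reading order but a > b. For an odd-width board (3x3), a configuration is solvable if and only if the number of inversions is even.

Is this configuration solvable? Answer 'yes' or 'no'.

Answer: no

Derivation:
Inversions (pairs i<j in row-major order where tile[i] > tile[j] > 0): 23
23 is odd, so the puzzle is not solvable.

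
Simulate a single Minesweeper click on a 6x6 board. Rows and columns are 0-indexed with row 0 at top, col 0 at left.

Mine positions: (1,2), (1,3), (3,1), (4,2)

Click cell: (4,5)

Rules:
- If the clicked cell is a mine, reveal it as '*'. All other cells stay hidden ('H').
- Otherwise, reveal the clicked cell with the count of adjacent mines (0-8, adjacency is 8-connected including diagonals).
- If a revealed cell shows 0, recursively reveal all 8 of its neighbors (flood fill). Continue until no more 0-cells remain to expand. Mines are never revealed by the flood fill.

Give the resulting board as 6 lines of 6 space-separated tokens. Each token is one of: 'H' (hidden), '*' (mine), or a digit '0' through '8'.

H H H H 1 0
H H H H 1 0
H H H 2 1 0
H H H 1 0 0
H H H 1 0 0
H H H 1 0 0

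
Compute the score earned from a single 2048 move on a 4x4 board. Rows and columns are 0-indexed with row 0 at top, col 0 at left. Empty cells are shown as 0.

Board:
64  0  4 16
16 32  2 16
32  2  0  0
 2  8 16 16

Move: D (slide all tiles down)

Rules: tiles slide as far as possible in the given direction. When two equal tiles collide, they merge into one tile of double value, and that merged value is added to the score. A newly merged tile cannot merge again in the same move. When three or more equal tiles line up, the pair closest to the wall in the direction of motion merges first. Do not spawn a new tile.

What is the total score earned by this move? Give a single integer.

Slide down:
col 0: [64, 16, 32, 2] -> [64, 16, 32, 2]  score +0 (running 0)
col 1: [0, 32, 2, 8] -> [0, 32, 2, 8]  score +0 (running 0)
col 2: [4, 2, 0, 16] -> [0, 4, 2, 16]  score +0 (running 0)
col 3: [16, 16, 0, 16] -> [0, 0, 16, 32]  score +32 (running 32)
Board after move:
64  0  0  0
16 32  4  0
32  2  2 16
 2  8 16 32

Answer: 32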